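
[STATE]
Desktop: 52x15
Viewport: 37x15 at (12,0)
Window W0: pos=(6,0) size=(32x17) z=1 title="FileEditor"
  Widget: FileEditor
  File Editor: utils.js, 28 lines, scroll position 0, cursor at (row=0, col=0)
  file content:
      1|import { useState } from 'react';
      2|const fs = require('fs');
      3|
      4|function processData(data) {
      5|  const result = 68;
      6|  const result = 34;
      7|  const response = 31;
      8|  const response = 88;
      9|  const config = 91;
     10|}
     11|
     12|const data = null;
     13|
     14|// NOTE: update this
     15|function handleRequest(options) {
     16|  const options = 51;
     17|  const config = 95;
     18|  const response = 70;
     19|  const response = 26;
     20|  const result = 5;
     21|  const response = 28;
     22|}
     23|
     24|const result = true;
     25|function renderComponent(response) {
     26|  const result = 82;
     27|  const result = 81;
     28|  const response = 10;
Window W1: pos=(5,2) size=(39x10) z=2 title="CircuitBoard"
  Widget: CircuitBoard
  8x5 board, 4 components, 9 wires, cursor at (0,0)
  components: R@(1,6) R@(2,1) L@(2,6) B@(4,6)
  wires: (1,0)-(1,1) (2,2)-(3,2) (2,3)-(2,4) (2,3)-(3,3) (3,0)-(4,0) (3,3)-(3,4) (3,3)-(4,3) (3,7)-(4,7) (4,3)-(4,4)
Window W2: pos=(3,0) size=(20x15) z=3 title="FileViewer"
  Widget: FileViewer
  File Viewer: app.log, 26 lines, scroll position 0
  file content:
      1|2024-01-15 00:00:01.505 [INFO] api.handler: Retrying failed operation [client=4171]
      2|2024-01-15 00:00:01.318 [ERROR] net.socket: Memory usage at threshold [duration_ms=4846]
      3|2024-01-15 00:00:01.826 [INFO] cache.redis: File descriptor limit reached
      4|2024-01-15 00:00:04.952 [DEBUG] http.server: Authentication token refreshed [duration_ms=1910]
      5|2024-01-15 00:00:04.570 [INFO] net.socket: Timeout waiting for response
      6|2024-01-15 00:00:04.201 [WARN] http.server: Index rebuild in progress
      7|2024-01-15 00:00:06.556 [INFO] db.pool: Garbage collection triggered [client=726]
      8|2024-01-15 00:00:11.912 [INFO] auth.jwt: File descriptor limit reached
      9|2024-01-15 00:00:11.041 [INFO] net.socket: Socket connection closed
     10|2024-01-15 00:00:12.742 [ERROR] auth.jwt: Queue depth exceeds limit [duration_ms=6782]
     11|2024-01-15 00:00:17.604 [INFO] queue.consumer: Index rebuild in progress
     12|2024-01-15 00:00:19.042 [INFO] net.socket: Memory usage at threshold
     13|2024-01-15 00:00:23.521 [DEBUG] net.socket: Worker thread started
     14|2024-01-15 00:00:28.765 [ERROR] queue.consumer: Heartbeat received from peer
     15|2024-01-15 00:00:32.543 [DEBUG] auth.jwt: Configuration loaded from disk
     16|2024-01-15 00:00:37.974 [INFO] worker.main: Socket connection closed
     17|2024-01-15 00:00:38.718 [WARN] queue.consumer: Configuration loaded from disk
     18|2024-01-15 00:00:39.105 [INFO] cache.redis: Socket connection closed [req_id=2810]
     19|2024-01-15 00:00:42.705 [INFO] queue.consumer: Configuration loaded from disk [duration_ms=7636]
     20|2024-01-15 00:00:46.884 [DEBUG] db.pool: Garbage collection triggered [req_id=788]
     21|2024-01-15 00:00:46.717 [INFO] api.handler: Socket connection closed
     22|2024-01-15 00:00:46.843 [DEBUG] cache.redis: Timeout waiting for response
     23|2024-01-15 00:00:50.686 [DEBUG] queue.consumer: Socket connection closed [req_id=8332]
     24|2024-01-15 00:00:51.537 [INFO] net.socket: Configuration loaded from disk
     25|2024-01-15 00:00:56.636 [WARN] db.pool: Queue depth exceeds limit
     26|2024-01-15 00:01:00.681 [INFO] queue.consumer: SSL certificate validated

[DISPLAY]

━━━━━━━━━━┓━━━━━━━━━━━━━━┓           
wer       ┃              ┃           
──────────┨━━━━━━━━━━━━━━━━━━━━┓     
15 00:00:▲┃                    ┃     
15 00:00:█┃────────────────────┨     
15 00:00:░┃7                   ┃     
15 00:00:░┃                    ┃     
15 00:00:░┃                    ┃     
15 00:00:░┃           R        ┃     
15 00:00:░┃                    ┃     
15 00:00:░┃ ─ ·       L        ┃     
15 00:00:░┃━━━━━━━━━━━━━━━━━━━━┛     
15 00:00:░┃             ░┃           
15 00:00:▼┃             ░┃           
━━━━━━━━━━┛l;           ░┃           


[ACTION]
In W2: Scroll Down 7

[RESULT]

━━━━━━━━━━┓━━━━━━━━━━━━━━┓           
wer       ┃              ┃           
──────────┨━━━━━━━━━━━━━━━━━━━━┓     
15 00:00:▲┃                    ┃     
15 00:00:░┃────────────────────┨     
15 00:00:░┃7                   ┃     
15 00:00:░┃                    ┃     
15 00:00:░┃                    ┃     
15 00:00:█┃           R        ┃     
15 00:00:░┃                    ┃     
15 00:00:░┃ ─ ·       L        ┃     
15 00:00:░┃━━━━━━━━━━━━━━━━━━━━┛     
15 00:00:░┃             ░┃           
15 00:00:▼┃             ░┃           
━━━━━━━━━━┛l;           ░┃           


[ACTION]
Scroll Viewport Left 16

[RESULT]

   ┏━━━━━━━━━━━━━━━━━━┓━━━━━━━━━━━━━━
   ┃ FileViewer       ┃              
   ┠──────────────────┨━━━━━━━━━━━━━━
   ┃2024-01-15 00:00:▲┃              
   ┃2024-01-15 00:00:░┃──────────────
   ┃2024-01-15 00:00:░┃7             
   ┃2024-01-15 00:00:░┃              
   ┃2024-01-15 00:00:░┃              
   ┃2024-01-15 00:00:█┃           R  
   ┃2024-01-15 00:00:░┃              
   ┃2024-01-15 00:00:░┃ ─ ·       L  
   ┃2024-01-15 00:00:░┃━━━━━━━━━━━━━━
   ┃2024-01-15 00:00:░┃             ░
   ┃2024-01-15 00:00:▼┃             ░
   ┗━━━━━━━━━━━━━━━━━━┛l;           ░


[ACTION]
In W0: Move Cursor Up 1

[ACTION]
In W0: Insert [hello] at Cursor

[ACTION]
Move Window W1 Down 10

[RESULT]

   ┏━━━━━━━━━━━━━━━━━━┓━━━━━━━━━━━━━━
   ┃ FileViewer       ┃              
   ┠──────────────────┨──────────────
   ┃2024-01-15 00:00:▲┃eState } from▲
   ┃2024-01-15 00:00:░┃re('fs');    █
   ┃2024-01-15 00:00:░┃━━━━━━━━━━━━━━
   ┃2024-01-15 00:00:░┃              
   ┃2024-01-15 00:00:░┃──────────────
   ┃2024-01-15 00:00:█┃7             
   ┃2024-01-15 00:00:░┃              
   ┃2024-01-15 00:00:░┃              
   ┃2024-01-15 00:00:░┃           R  
   ┃2024-01-15 00:00:░┃              
   ┃2024-01-15 00:00:▼┃ ─ ·       L  
   ┗━━━━━━━━━━━━━━━━━━┛━━━━━━━━━━━━━━


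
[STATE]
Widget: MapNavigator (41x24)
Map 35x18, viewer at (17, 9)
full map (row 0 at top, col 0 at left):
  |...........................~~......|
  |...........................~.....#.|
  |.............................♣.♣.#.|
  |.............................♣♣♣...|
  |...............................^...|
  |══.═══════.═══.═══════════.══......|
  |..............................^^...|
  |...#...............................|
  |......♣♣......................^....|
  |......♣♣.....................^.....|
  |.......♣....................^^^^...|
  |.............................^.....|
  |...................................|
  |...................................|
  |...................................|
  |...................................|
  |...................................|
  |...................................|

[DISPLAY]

                                         
                                         
                                         
   ...........................~~......   
   ...........................~.....#.   
   .............................♣.♣.#.   
   .............................♣♣♣...   
   ...............................^...   
   ══.═══════.═══.═══════════.══......   
   ..............................^^...   
   ...#...............................   
   ......♣♣......................^....   
   ......♣♣.........@...........^.....   
   .......♣....................^^^^...   
   .............................^.....   
   ...................................   
   ...................................   
   ...................................   
   ...................................   
   ...................................   
   ...................................   
                                         
                                         
                                         


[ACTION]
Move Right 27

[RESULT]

                                         
                                         
                                         
.............~~......                    
.............~.....#.                    
...............♣.♣.#.                    
...............♣♣♣...                    
.................^...                    
.═══════════.══......                    
................^^...                    
.....................                    
................^....                    
...............^....@                    
..............^^^^...                    
...............^.....                    
.....................                    
.....................                    
.....................                    
.....................                    
.....................                    
.....................                    
                                         
                                         
                                         


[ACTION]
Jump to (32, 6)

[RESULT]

                                         
                                         
                                         
                                         
                                         
                                         
...............~~......                  
...............~.....#.                  
.................♣.♣.#.                  
.................♣♣♣...                  
...................^...                  
══.═══════════.══......                  
..................^^@..                  
.......................                  
..................^....                  
.................^.....                  
................^^^^...                  
.................^.....                  
.......................                  
.......................                  
.......................                  
.......................                  
.......................                  
.......................                  


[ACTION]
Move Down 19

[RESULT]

══.═══════════.══......                  
..................^^...                  
.......................                  
..................^....                  
.................^.....                  
................^^^^...                  
.................^.....                  
.......................                  
.......................                  
.......................                  
.......................                  
.......................                  
....................@..                  
                                         
                                         
                                         
                                         
                                         
                                         
                                         
                                         
                                         
                                         
                                         


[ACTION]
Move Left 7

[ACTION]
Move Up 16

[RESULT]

                                         
                                         
                                         
                                         
                                         
                                         
                                         
                                         
                                         
                                         
                                         
......................~~......           
....................@.~.....#.           
........................♣.♣.#.           
........................♣♣♣...           
..........................^...           
═════.═══.═══════════.══......           
.........................^^...           
..............................           
.♣♣......................^....           
.♣♣.....................^.....           
..♣....................^^^^...           
........................^.....           
..............................           


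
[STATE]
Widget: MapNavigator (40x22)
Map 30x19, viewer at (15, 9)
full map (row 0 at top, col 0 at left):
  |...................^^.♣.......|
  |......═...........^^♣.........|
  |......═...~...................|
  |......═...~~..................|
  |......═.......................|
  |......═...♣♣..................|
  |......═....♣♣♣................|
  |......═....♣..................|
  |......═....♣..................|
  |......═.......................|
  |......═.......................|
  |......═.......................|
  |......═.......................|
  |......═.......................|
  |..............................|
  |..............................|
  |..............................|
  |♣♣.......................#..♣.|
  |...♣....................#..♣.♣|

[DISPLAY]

                                        
                                        
     ...................^^.♣.......     
     ......═...........^^♣.........     
     ......═...~...................     
     ......═...~~..................     
     ......═.......................     
     ......═...♣♣..................     
     ......═....♣♣♣................     
     ......═....♣..................     
     ......═....♣..................     
     ......═........@..............     
     ......═.......................     
     ......═.......................     
     ......═.......................     
     ......═.......................     
     ..............................     
     ..............................     
     ..............................     
     ♣♣.......................#..♣.     
     ...♣....................#..♣.♣     
                                        


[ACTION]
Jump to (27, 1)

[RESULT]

                                        
                                        
                                        
                                        
                                        
                                        
                                        
                                        
                                        
                                        
............^^.♣.......                 
...........^^♣......@..                 
...~...................                 
...~~..................                 
.......................                 
...♣♣..................                 
....♣♣♣................                 
....♣..................                 
....♣..................                 
.......................                 
.......................                 
.......................                 


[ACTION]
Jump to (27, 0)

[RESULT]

                                        
                                        
                                        
                                        
                                        
                                        
                                        
                                        
                                        
                                        
                                        
............^^.♣....@..                 
...........^^♣.........                 
...~...................                 
...~~..................                 
.......................                 
...♣♣..................                 
....♣♣♣................                 
....♣..................                 
....♣..................                 
.......................                 
.......................                 


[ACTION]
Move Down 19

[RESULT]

....♣..................                 
....♣..................                 
.......................                 
.......................                 
.......................                 
.......................                 
.......................                 
.......................                 
.......................                 
.......................                 
..................#..♣.                 
.................#..@.♣                 
                                        
                                        
                                        
                                        
                                        
                                        
                                        
                                        
                                        
                                        


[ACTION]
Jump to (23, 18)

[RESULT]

...═....♣..................             
...═....♣..................             
...═.......................             
...═.......................             
...═.......................             
...═.......................             
...═.......................             
...........................             
...........................             
...........................             
......................#..♣.             
♣...................@#..♣.♣             
                                        
                                        
                                        
                                        
                                        
                                        
                                        
                                        
                                        
                                        


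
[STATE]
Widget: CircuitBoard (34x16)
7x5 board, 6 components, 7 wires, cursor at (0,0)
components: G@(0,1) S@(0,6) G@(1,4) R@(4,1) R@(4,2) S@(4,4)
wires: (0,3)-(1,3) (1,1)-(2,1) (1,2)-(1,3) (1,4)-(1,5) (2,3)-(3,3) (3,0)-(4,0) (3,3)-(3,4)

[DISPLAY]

   0 1 2 3 4 5 6                  
0  [.]  G       ·           S     
                │                 
1       ·   · ─ ·   G ─ ·         
        │                         
2       ·       ·                 
                │                 
3   ·           · ─ ·             
    │                             
4   ·   R   R       S             
Cursor: (0,0)                     
                                  
                                  
                                  
                                  
                                  


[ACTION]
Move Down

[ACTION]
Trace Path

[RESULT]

   0 1 2 3 4 5 6                  
0       G       ·           S     
                │                 
1  [.]  ·   · ─ ·   G ─ ·         
        │                         
2       ·       ·                 
                │                 
3   ·           · ─ ·             
    │                             
4   ·   R   R       S             
Cursor: (1,0)  Trace: No connectio
                                  
                                  
                                  
                                  
                                  


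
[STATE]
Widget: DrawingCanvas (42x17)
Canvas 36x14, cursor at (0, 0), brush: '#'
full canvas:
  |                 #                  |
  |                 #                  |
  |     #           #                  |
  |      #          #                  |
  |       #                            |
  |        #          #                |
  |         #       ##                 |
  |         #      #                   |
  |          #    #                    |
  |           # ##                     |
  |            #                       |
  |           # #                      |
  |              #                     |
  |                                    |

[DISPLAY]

+                #                        
                 #                        
     #           #                        
      #          #                        
       #                                  
        #          #                      
         #       ##                       
         #      #                         
          #    #                          
           # ##                           
            #                             
           # #                            
              #                           
                                          
                                          
                                          
                                          


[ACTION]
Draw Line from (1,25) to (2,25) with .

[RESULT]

+                #                        
                 #       .                
     #           #       .                
      #          #                        
       #                                  
        #          #                      
         #       ##                       
         #      #                         
          #    #                          
           # ##                           
            #                             
           # #                            
              #                           
                                          
                                          
                                          
                                          


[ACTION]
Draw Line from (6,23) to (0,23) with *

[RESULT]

+                #     *                  
                 #     * .                
     #           #     * .                
      #          #     *                  
       #               *                  
        #          #   *                  
         #       ##    *                  
         #      #                         
          #    #                          
           # ##                           
            #                             
           # #                            
              #                           
                                          
                                          
                                          
                                          


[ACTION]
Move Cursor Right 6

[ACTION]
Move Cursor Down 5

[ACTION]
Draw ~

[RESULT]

                 #     *                  
                 #     * .                
     #           #     * .                
      #          #     *                  
       #               *                  
      ~ #          #   *                  
         #       ##    *                  
         #      #                         
          #    #                          
           # ##                           
            #                             
           # #                            
              #                           
                                          
                                          
                                          
                                          


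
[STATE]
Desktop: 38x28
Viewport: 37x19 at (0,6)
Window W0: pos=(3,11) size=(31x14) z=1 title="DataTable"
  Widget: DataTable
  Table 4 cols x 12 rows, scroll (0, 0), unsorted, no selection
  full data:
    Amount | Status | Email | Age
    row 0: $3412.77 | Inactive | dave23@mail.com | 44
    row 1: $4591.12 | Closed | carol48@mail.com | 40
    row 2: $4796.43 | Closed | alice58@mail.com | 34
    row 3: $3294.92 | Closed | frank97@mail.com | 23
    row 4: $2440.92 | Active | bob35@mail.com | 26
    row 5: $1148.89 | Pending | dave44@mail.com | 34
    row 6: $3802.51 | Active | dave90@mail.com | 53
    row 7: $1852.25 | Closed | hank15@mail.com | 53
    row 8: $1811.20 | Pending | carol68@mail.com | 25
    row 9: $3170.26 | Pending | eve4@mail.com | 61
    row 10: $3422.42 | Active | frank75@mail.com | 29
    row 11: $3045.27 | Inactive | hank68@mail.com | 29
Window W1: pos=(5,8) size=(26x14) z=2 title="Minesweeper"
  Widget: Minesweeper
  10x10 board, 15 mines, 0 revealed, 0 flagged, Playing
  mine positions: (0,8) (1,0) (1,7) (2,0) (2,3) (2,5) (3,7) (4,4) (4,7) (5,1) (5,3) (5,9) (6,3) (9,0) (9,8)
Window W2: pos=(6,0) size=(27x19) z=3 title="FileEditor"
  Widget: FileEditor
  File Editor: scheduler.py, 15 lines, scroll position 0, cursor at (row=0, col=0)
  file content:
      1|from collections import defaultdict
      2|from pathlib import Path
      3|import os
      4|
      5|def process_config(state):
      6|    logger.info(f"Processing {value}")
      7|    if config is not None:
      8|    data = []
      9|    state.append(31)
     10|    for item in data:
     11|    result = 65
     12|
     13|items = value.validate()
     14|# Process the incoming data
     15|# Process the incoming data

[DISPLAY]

      ┃                        ░┃    
      ┃def process_config(state░┃    
     ┏┃    logger.info(f"Proces░┃    
     ┃┃    if config is not Non░┃    
     ┠┃    data = []           ░┃    
   ┏━┃┃    state.append(31)    ░┃┓   
   ┃ ┃┃    for item in data:   ░┃┃   
   ┠─┃┃    result = 65         ░┃┨   
   ┃A┃┃                        ░┃┃   
   ┃─┃┃items = value.validate()░┃┃   
   ┃$┃┃# Process the incoming d░┃┃   
   ┃$┃┃# Process the incoming d▼┃┃   
   ┃$┃┗━━━━━━━━━━━━━━━━━━━━━━━━━┛┃   
   ┃$┃■■■■■■■■■■              ┃ai┃   
   ┃$┃■■■■■■■■■■              ┃l.┃   
   ┃$┗━━━━━━━━━━━━━━━━━━━━━━━━┛il┃   
   ┃$3802.51│Active  │dave90@mail┃   
   ┃$1852.25│Closed  │hank15@mail┃   
   ┗━━━━━━━━━━━━━━━━━━━━━━━━━━━━━┛   


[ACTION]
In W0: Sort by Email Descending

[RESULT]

      ┃                        ░┃    
      ┃def process_config(state░┃    
     ┏┃    logger.info(f"Proces░┃    
     ┃┃    if config is not Non░┃    
     ┠┃    data = []           ░┃    
   ┏━┃┃    state.append(31)    ░┃┓   
   ┃ ┃┃    for item in data:   ░┃┃   
   ┠─┃┃    result = 65         ░┃┨   
   ┃A┃┃                        ░┃┃   
   ┃─┃┃items = value.validate()░┃┃   
   ┃$┃┃# Process the incoming d░┃┃   
   ┃$┃┃# Process the incoming d▼┃┃   
   ┃$┃┗━━━━━━━━━━━━━━━━━━━━━━━━━┛┃   
   ┃$┃■■■■■■■■■■              ┃ai┃   
   ┃$┃■■■■■■■■■■              ┃.c┃   
   ┃$┗━━━━━━━━━━━━━━━━━━━━━━━━┛il┃   
   ┃$1148.89│Pending │dave44@mail┃   
   ┃$3412.77│Inactive│dave23@mail┃   
   ┗━━━━━━━━━━━━━━━━━━━━━━━━━━━━━┛   


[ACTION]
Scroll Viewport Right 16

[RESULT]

     ┃                        ░┃     
     ┃def process_config(state░┃     
    ┏┃    logger.info(f"Proces░┃     
    ┃┃    if config is not Non░┃     
    ┠┃    data = []           ░┃     
  ┏━┃┃    state.append(31)    ░┃┓    
  ┃ ┃┃    for item in data:   ░┃┃    
  ┠─┃┃    result = 65         ░┃┨    
  ┃A┃┃                        ░┃┃    
  ┃─┃┃items = value.validate()░┃┃    
  ┃$┃┃# Process the incoming d░┃┃    
  ┃$┃┃# Process the incoming d▼┃┃    
  ┃$┃┗━━━━━━━━━━━━━━━━━━━━━━━━━┛┃    
  ┃$┃■■■■■■■■■■              ┃ai┃    
  ┃$┃■■■■■■■■■■              ┃.c┃    
  ┃$┗━━━━━━━━━━━━━━━━━━━━━━━━┛il┃    
  ┃$1148.89│Pending │dave44@mail┃    
  ┃$3412.77│Inactive│dave23@mail┃    
  ┗━━━━━━━━━━━━━━━━━━━━━━━━━━━━━┛    


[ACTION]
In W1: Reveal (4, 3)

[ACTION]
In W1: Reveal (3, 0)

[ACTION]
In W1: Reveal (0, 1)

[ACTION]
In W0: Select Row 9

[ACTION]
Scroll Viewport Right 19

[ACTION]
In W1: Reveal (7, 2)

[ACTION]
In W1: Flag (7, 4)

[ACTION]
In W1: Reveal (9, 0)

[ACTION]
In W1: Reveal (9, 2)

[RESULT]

     ┃                        ░┃     
     ┃def process_config(state░┃     
    ┏┃    logger.info(f"Proces░┃     
    ┃┃    if config is not Non░┃     
    ┠┃    data = []           ░┃     
  ┏━┃┃    state.append(31)    ░┃┓    
  ┃ ┃┃    for item in data:   ░┃┃    
  ┠─┃┃    result = 65         ░┃┨    
  ┃A┃┃                        ░┃┃    
  ┃─┃┃items = value.validate()░┃┃    
  ┃$┃┃# Process the incoming d░┃┃    
  ┃$┃┃# Process the incoming d▼┃┃    
  ┃$┃┗━━━━━━━━━━━━━━━━━━━━━━━━━┛┃    
  ┃$┃■■■■■■■■■■              ┃ai┃    
  ┃$┃✹■■■■■■■✹■              ┃.c┃    
  ┃$┗━━━━━━━━━━━━━━━━━━━━━━━━┛il┃    
  ┃$1148.89│Pending │dave44@mail┃    
  ┃$3412.77│Inactive│dave23@mail┃    
  ┗━━━━━━━━━━━━━━━━━━━━━━━━━━━━━┛    


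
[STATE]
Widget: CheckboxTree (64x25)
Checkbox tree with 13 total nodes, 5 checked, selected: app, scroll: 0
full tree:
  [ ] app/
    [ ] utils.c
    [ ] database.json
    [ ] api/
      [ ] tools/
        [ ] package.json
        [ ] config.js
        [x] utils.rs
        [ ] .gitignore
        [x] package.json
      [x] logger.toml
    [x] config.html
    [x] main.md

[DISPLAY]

>[-] app/                                                       
   [ ] utils.c                                                  
   [ ] database.json                                            
   [-] api/                                                     
     [-] tools/                                                 
       [ ] package.json                                         
       [ ] config.js                                            
       [x] utils.rs                                             
       [ ] .gitignore                                           
       [x] package.json                                         
     [x] logger.toml                                            
   [x] config.html                                              
   [x] main.md                                                  
                                                                
                                                                
                                                                
                                                                
                                                                
                                                                
                                                                
                                                                
                                                                
                                                                
                                                                
                                                                


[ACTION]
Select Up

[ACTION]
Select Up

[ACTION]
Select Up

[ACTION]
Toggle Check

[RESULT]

>[x] app/                                                       
   [x] utils.c                                                  
   [x] database.json                                            
   [x] api/                                                     
     [x] tools/                                                 
       [x] package.json                                         
       [x] config.js                                            
       [x] utils.rs                                             
       [x] .gitignore                                           
       [x] package.json                                         
     [x] logger.toml                                            
   [x] config.html                                              
   [x] main.md                                                  
                                                                
                                                                
                                                                
                                                                
                                                                
                                                                
                                                                
                                                                
                                                                
                                                                
                                                                
                                                                


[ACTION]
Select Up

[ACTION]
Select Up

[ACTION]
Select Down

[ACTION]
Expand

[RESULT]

 [x] app/                                                       
>  [x] utils.c                                                  
   [x] database.json                                            
   [x] api/                                                     
     [x] tools/                                                 
       [x] package.json                                         
       [x] config.js                                            
       [x] utils.rs                                             
       [x] .gitignore                                           
       [x] package.json                                         
     [x] logger.toml                                            
   [x] config.html                                              
   [x] main.md                                                  
                                                                
                                                                
                                                                
                                                                
                                                                
                                                                
                                                                
                                                                
                                                                
                                                                
                                                                
                                                                


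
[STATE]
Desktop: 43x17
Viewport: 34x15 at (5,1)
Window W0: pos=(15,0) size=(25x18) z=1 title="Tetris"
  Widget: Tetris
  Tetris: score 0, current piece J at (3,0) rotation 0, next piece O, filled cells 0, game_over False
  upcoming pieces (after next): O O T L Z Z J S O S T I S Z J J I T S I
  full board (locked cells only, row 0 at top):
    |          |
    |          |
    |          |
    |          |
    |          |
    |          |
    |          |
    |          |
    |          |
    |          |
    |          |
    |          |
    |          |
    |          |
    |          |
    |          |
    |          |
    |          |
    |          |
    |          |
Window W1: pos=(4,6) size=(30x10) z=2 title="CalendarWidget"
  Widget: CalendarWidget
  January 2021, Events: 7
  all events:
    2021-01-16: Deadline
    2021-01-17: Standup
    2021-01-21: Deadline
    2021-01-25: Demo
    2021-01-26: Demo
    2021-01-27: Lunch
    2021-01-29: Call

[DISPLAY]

          ┃ Tetris                
          ┠───────────────────────
          ┃          │Next:       
          ┃          │▓▓          
          ┃          │▓▓          
━━━━━━━━━━━━━━━━━━━━━━━━━━━━┓     
 CalendarWidget             ┃     
────────────────────────────┨     
        January 2021        ┃     
Mo Tu We Th Fr Sa Su        ┃     
             1  2  3        ┃     
 4  5  6  7  8  9 10        ┃     
11 12 13 14 15 16* 17*      ┃     
18 19 20 21* 22 23 24       ┃     
━━━━━━━━━━━━━━━━━━━━━━━━━━━━┛     


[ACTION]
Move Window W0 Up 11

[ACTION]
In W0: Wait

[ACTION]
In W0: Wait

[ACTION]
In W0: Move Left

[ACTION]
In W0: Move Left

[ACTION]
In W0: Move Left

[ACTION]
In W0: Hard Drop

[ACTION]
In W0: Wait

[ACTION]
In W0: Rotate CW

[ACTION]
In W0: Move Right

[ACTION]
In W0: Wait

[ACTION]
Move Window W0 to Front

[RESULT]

          ┃ Tetris                
          ┠───────────────────────
          ┃          │Next:       
          ┃          │▓▓          
          ┃          │▓▓          
━━━━━━━━━━┃          │            
 CalendarW┃          │            
──────────┃          │            
        Ja┃          │Score:      
Mo Tu We T┃          │0           
          ┃          │            
 4  5  6  ┃          │            
11 12 13 1┃          │            
18 19 20 2┃          │            
━━━━━━━━━━┃█         │            


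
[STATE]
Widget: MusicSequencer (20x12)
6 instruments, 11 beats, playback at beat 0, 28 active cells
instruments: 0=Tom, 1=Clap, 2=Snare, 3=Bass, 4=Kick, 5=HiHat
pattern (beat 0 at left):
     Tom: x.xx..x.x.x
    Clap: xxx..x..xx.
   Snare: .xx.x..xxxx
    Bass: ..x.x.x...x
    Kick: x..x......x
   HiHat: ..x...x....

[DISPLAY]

      ▼1234567890   
   Tom█·██··█·█·█   
  Clap███··█··██·   
 Snare·██·█··████   
  Bass··█·█·█···█   
  Kick█··█······█   
 HiHat··█···█····   
                    
                    
                    
                    
                    


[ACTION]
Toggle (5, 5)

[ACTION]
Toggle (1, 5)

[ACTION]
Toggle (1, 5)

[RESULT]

      ▼1234567890   
   Tom█·██··█·█·█   
  Clap███··█··██·   
 Snare·██·█··████   
  Bass··█·█·█···█   
  Kick█··█······█   
 HiHat··█··██····   
                    
                    
                    
                    
                    


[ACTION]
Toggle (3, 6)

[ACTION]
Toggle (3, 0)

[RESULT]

      ▼1234567890   
   Tom█·██··█·█·█   
  Clap███··█··██·   
 Snare·██·█··████   
  Bass█·█·█·····█   
  Kick█··█······█   
 HiHat··█··██····   
                    
                    
                    
                    
                    


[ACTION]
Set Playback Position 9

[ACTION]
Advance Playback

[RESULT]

      0123456789▼   
   Tom█·██··█·█·█   
  Clap███··█··██·   
 Snare·██·█··████   
  Bass█·█·█·····█   
  Kick█··█······█   
 HiHat··█··██····   
                    
                    
                    
                    
                    
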